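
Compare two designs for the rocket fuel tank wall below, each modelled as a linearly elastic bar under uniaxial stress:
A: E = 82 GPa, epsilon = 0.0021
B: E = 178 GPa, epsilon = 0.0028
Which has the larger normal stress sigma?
Model: a linearly elastic bar under uniaxial stress, so sigma = E·epsilon (SI units).
  A: sigma = (8.2 × 10¹⁰) × 0.0021 = 1.722 × 10⁸ Pa = 172.2 MPa
  B: sigma = (1.78 × 10¹¹) × 0.0028 = 4.984 × 10⁸ Pa = 498.4 MPa
498.4 MPa > 172.2 MPa, so B is larger.
Final answer: B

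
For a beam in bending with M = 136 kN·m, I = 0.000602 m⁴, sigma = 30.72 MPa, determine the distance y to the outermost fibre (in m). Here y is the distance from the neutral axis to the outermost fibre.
Model: a beam in bending, so sigma = (M·y) / I.
Solve for y: y = (sigma·I) / M.
Convert to SI units:
  M = 136 kN·m = 136000 N·m
  sigma = 30.72 MPa = 3.072 × 10⁷ Pa
Substitute:
  y = ((3.072 × 10⁷) × 0.000602) / 136000
  y = 0.136 m
Final answer: y = 0.136 m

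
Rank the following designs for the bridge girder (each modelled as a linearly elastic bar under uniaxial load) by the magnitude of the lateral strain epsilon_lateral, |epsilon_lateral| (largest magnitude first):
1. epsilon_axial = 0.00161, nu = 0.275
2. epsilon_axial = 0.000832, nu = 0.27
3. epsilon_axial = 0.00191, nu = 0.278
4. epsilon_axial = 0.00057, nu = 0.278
Model: a linearly elastic bar under uniaxial load, so epsilon_lateral = -nu·epsilon_axial (SI units).
  Case 1: epsilon_lateral = -(0.275 × 0.00161) = -0.0004428
  Case 2: epsilon_lateral = -(0.27 × 0.000832) = -0.0002246
  Case 3: epsilon_lateral = -(0.278 × 0.00191) = -0.000531
  Case 4: epsilon_lateral = -(0.278 × 0.00057) = -0.0001585
Ordering by |epsilon_lateral|: 0.000531 (case 3) > 0.0004428 (case 1) > 0.0002246 (case 2) > 0.0001585 (case 4)
Final answer: 3, 1, 2, 4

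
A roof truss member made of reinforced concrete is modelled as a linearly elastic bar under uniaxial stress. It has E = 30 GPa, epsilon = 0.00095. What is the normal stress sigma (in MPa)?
Model: a linearly elastic bar under uniaxial stress, so sigma = E·epsilon.
Convert to SI units:
  E = 30 GPa = 3 × 10¹⁰ Pa
Substitute:
  sigma = (3 × 10¹⁰) × 0.00095
  sigma = 2.85 × 10⁷ Pa
Convert: sigma = 2.85 × 10⁷ Pa = 28.5 MPa
Final answer: sigma = 28.5 MPa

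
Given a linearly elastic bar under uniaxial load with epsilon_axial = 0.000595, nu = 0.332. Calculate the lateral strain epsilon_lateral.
Model: a linearly elastic bar under uniaxial load, so epsilon_lateral = -nu·epsilon_axial.
Substitute:
  epsilon_lateral = -(0.332 × 0.000595)
  epsilon_lateral = -0.0001975
Final answer: epsilon_lateral = -0.0001975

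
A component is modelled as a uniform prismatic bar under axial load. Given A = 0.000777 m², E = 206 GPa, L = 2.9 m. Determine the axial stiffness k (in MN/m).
Model: a uniform prismatic bar under axial load, so k = (A·E) / L.
Convert to SI units:
  E = 206 GPa = 2.06 × 10¹¹ Pa
Substitute:
  k = (0.000777 × (2.06 × 10¹¹)) / 2.9
  k = 5.519 × 10⁷ N/m
Convert: k = 5.519 × 10⁷ N/m = 55.19 MN/m
Final answer: k = 55.19 MN/m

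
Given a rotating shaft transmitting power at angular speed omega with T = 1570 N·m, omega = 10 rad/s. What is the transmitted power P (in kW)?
Model: a rotating shaft transmitting power at angular speed omega, so P = T·omega.
Substitute:
  P = 1570 × 10
  P = 15700 W
Convert: P = 15700 W = 15.7 kW
Final answer: P = 15.7 kW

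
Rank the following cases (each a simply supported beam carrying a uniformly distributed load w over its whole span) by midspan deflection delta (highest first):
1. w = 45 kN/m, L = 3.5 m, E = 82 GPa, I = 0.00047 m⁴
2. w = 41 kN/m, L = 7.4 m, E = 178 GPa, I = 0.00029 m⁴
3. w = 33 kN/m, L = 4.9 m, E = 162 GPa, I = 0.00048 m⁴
Model: a simply supported beam carrying a uniformly distributed load w over its whole span, so delta = (5·w·L^4) / (384·E·I) (SI units).
  Case 1: delta = (5 × 45000 × 3.5^4) / (384 × (8.2 × 10¹⁰) × 0.00047) = 0.002281 m = 2.281 mm
  Case 2: delta = (5 × 41000 × 7.4^4) / (384 × (1.78 × 10¹¹) × 0.00029) = 0.03101 m = 31.01 mm
  Case 3: delta = (5 × 33000 × 4.9^4) / (384 × (1.62 × 10¹¹) × 0.00048) = 0.003186 m = 3.186 mm
Ordering: 31.01 mm (case 2) > 3.186 mm (case 3) > 2.281 mm (case 1)
Final answer: 2, 3, 1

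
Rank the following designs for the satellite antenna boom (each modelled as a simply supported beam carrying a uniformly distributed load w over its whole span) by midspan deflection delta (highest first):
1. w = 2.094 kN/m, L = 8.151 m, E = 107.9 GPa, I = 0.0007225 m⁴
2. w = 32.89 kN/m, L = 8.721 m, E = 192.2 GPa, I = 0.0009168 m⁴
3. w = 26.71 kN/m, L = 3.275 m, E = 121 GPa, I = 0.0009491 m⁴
Model: a simply supported beam carrying a uniformly distributed load w over its whole span, so delta = (5·w·L^4) / (384·E·I) (SI units).
  Case 1: delta = (5 × 2094 × 8.151^4) / (384 × (1.079 × 10¹¹) × 0.0007225) = 0.001544 m = 1.544 mm
  Case 2: delta = (5 × 32890 × 8.721^4) / (384 × (1.922 × 10¹¹) × 0.0009168) = 0.01406 m = 14.06 mm
  Case 3: delta = (5 × 26710 × 3.275^4) / (384 × (1.21 × 10¹¹) × 0.0009491) = 0.0003484 m = 0.3484 mm
Ordering: 14.06 mm (case 2) > 1.544 mm (case 1) > 0.3484 mm (case 3)
Final answer: 2, 1, 3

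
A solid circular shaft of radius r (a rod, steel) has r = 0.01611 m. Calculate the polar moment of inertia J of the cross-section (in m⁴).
Model: a solid circular shaft of radius r, so J = (π·r^4) / 2.
Substitute:
  J = (π × 0.01611^4) / 2
  J = 1.058 × 10⁻⁷ m⁴
Final answer: J = 1.058 × 10⁻⁷ m⁴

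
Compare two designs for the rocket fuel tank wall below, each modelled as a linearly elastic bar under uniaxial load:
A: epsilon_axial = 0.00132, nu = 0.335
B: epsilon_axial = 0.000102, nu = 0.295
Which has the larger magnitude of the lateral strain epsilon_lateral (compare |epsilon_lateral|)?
Model: a linearly elastic bar under uniaxial load, so epsilon_lateral = -nu·epsilon_axial (SI units).
  A: epsilon_lateral = -(0.335 × 0.00132) = -0.0004422
  B: epsilon_lateral = -(0.295 × 0.000102) = -3.009 × 10⁻⁵
|epsilon_lateral|: A = 0.0004422, B = 3.009 × 10⁻⁵, so A is larger in magnitude.
Final answer: A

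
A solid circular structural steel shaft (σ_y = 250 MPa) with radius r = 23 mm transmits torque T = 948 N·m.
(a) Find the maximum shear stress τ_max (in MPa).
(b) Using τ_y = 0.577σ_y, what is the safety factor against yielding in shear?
(a) For a solid circular shaft, τ_max = T·r/J with J = π·r^4/2, i.e. τ_max = 2·T / (π·r^3). Convert r = 23 mm = 0.023 m.
  τ_max = (2 × 948) / (π × 0.023^3) = 4.96 × 10⁷ Pa = 49.6 MPa
(b) τ_y = 0.577 × 250 = 144.25 MPa
  SF = τ_y/τ_max = 144.25 / 49.6 = 2.908
Final answer: (a) τ_max = 49.6 MPa, (b) SF = 2.908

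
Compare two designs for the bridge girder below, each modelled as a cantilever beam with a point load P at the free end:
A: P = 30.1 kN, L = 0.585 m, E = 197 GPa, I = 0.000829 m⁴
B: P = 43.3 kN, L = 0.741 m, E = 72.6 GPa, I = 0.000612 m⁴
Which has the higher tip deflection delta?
Model: a cantilever beam with a point load P at the free end, so delta = (P·L^3) / (3·E·I) (SI units).
  A: delta = (30100 × 0.585^3) / (3 × (1.97 × 10¹¹) × 0.000829) = 1.23 × 10⁻⁵ m = 0.0123 mm
  B: delta = (43300 × 0.741^3) / (3 × (7.26 × 10¹⁰) × 0.000612) = 0.0001322 m = 0.1322 mm
0.1322 mm > 0.0123 mm, so B is larger.
Final answer: B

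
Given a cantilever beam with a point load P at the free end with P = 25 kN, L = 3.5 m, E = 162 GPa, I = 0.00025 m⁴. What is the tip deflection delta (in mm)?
Model: a cantilever beam with a point load P at the free end, so delta = (P·L^3) / (3·E·I).
Convert to SI units:
  P = 25 kN = 25000 N
  E = 162 GPa = 1.62 × 10¹¹ Pa
Substitute:
  delta = (25000 × 3.5^3) / (3 × (1.62 × 10¹¹) × 0.00025)
  delta = 0.008822 m
Convert: delta = 0.008822 m = 8.822 mm
Final answer: delta = 8.822 mm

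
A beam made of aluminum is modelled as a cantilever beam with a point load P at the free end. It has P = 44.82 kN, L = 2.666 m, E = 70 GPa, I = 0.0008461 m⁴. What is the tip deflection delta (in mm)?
Model: a cantilever beam with a point load P at the free end, so delta = (P·L^3) / (3·E·I).
Convert to SI units:
  P = 44.82 kN = 44820 N
  E = 70 GPa = 7 × 10¹⁰ Pa
Substitute:
  delta = (44820 × 2.666^3) / (3 × (7 × 10¹⁰) × 0.0008461)
  delta = 0.00478 m
Convert: delta = 0.00478 m = 4.78 mm
Final answer: delta = 4.78 mm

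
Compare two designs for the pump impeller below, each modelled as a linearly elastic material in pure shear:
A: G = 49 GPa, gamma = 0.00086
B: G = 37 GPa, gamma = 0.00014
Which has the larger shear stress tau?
Model: a linearly elastic material in pure shear, so tau = G·gamma (SI units).
  A: tau = (4.9 × 10¹⁰) × 0.00086 = 4.214 × 10⁷ Pa = 42.14 MPa
  B: tau = (3.7 × 10¹⁰) × 0.00014 = 5.18 × 10⁶ Pa = 5.18 MPa
42.14 MPa > 5.18 MPa, so A is larger.
Final answer: A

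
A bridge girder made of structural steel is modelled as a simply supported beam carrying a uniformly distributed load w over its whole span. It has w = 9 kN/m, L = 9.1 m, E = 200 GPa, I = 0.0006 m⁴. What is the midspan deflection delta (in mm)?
Model: a simply supported beam carrying a uniformly distributed load w over its whole span, so delta = (5·w·L^4) / (384·E·I).
Convert to SI units:
  w = 9 kN/m = 9000 N/m
  E = 200 GPa = 2 × 10¹¹ Pa
Substitute:
  delta = (5 × 9000 × 9.1^4) / (384 × (2 × 10¹¹) × 0.0006)
  delta = 0.006697 m
Convert: delta = 0.006697 m = 6.697 mm
Final answer: delta = 6.697 mm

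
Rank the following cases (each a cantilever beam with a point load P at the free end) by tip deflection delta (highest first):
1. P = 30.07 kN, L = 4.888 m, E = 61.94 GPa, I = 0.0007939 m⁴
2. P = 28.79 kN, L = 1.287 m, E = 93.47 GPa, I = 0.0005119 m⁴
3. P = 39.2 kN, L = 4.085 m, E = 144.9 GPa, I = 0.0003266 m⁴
Model: a cantilever beam with a point load P at the free end, so delta = (P·L^3) / (3·E·I) (SI units).
  Case 1: delta = (30070 × 4.888^3) / (3 × (6.194 × 10¹⁰) × 0.0007939) = 0.02381 m = 23.81 mm
  Case 2: delta = (28790 × 1.287^3) / (3 × (9.347 × 10¹⁰) × 0.0005119) = 0.0004276 m = 0.4276 mm
  Case 3: delta = (39200 × 4.085^3) / (3 × (1.449 × 10¹¹) × 0.0003266) = 0.01882 m = 18.82 mm
Ordering: 23.81 mm (case 1) > 18.82 mm (case 3) > 0.4276 mm (case 2)
Final answer: 1, 3, 2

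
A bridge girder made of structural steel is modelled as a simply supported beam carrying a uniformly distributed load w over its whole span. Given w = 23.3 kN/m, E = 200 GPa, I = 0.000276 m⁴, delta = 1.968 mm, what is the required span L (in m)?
Model: a simply supported beam carrying a uniformly distributed load w over its whole span, so delta = (5·w·L^4) / (384·E·I).
Solve for L: L = ((384·delta·E·I) / (5·w))^(1/4).
Convert to SI units:
  w = 23.3 kN/m = 23300 N/m
  E = 200 GPa = 2 × 10¹¹ Pa
  delta = 1.968 mm = 0.001968 m
Substitute:
  L = ((384 × 0.001968 × (2 × 10¹¹) × 0.000276) / (5 × 23300))^(1/4)
  L = 4.35 m
Final answer: L = 4.35 m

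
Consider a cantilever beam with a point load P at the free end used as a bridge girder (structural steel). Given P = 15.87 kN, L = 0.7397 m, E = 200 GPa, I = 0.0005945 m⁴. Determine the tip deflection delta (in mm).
Model: a cantilever beam with a point load P at the free end, so delta = (P·L^3) / (3·E·I).
Convert to SI units:
  P = 15.87 kN = 15870 N
  E = 200 GPa = 2 × 10¹¹ Pa
Substitute:
  delta = (15870 × 0.7397^3) / (3 × (2 × 10¹¹) × 0.0005945)
  delta = 1.801 × 10⁻⁵ m
Convert: delta = 1.801 × 10⁻⁵ m = 0.01801 mm
Final answer: delta = 0.01801 mm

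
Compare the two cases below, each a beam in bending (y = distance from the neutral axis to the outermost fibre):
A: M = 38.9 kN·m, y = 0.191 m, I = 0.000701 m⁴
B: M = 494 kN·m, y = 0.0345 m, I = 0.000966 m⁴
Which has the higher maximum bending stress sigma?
Model: a beam in bending (y = distance from the neutral axis to the outermost fibre), so sigma = (M·y) / I (SI units).
  A: sigma = (38900 × 0.191) / 0.000701 = 1.06 × 10⁷ Pa = 10.6 MPa
  B: sigma = (494000 × 0.0345) / 0.000966 = 1.764 × 10⁷ Pa = 17.64 MPa
17.64 MPa > 10.6 MPa, so B is larger.
Final answer: B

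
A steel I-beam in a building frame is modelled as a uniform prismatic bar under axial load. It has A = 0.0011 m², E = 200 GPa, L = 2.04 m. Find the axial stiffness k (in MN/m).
Model: a uniform prismatic bar under axial load, so k = (A·E) / L.
Convert to SI units:
  E = 200 GPa = 2 × 10¹¹ Pa
Substitute:
  k = (0.0011 × (2 × 10¹¹)) / 2.04
  k = 1.078 × 10⁸ N/m
Convert: k = 1.078 × 10⁸ N/m = 107.8 MN/m
Final answer: k = 107.8 MN/m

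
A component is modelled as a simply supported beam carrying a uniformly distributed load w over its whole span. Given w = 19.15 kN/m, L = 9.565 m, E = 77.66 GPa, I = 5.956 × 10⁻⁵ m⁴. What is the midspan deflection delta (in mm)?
Model: a simply supported beam carrying a uniformly distributed load w over its whole span, so delta = (5·w·L^4) / (384·E·I).
Convert to SI units:
  w = 19.15 kN/m = 19150 N/m
  E = 77.66 GPa = 7.766 × 10¹⁰ Pa
Substitute:
  delta = (5 × 19150 × 9.565^4) / (384 × (7.766 × 10¹⁰) × (5.956 × 10⁻⁵))
  delta = 0.4512 m
Convert: delta = 0.4512 m = 451.2 mm
Final answer: delta = 451.2 mm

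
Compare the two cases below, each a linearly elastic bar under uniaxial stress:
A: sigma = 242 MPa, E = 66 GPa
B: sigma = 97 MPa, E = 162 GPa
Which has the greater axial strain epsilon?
Model: a linearly elastic bar under uniaxial stress, so epsilon = sigma / E (SI units).
  A: epsilon = (2.42 × 10⁸) / (6.6 × 10¹⁰) = 0.003667
  B: epsilon = (9.7 × 10⁷) / (1.62 × 10¹¹) = 0.0005988
0.003667 > 0.0005988, so A is larger.
Final answer: A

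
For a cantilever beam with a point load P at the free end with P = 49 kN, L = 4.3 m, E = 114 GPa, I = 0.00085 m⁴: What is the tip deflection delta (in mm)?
Model: a cantilever beam with a point load P at the free end, so delta = (P·L^3) / (3·E·I).
Convert to SI units:
  P = 49 kN = 49000 N
  E = 114 GPa = 1.14 × 10¹¹ Pa
Substitute:
  delta = (49000 × 4.3^3) / (3 × (1.14 × 10¹¹) × 0.00085)
  delta = 0.0134 m
Convert: delta = 0.0134 m = 13.4 mm
Final answer: delta = 13.4 mm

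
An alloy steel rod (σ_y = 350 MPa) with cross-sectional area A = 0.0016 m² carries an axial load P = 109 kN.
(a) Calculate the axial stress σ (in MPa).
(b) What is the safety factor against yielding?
(a) Axial stress σ = P/A. Convert P = 109 kN = 109000 N.
  σ = 109000 / 0.0016 = 6.812 × 10⁷ Pa = 68.12 MPa
(b) Safety factor SF = σ_y/σ = 350 / 68.12 = 5.138
Final answer: (a) σ = 68.12 MPa, (b) SF = 5.138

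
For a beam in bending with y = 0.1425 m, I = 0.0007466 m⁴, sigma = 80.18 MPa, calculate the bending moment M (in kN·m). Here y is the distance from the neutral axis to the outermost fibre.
Model: a beam in bending, so sigma = (M·y) / I.
Solve for M: M = (sigma·I) / y.
Convert to SI units:
  sigma = 80.18 MPa = 8.018 × 10⁷ Pa
Substitute:
  M = ((8.018 × 10⁷) × 0.0007466) / 0.1425
  M = 420100 N·m
Convert: M = 420100 N·m = 420.1 kN·m
Final answer: M = 420.1 kN·m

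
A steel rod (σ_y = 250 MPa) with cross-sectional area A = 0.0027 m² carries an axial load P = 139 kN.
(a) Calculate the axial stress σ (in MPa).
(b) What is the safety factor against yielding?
(a) Axial stress σ = P/A. Convert P = 139 kN = 139000 N.
  σ = 139000 / 0.0027 = 5.148 × 10⁷ Pa = 51.48 MPa
(b) Safety factor SF = σ_y/σ = 250 / 51.48 = 4.856
Final answer: (a) σ = 51.48 MPa, (b) SF = 4.856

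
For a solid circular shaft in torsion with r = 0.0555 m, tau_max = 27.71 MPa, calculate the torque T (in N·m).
Model: a solid circular shaft in torsion, so tau_max = (2·T) / (π·r^3).
Solve for T: T = (π·tau_max·r^3) / 2.
Convert to SI units:
  tau_max = 27.71 MPa = 2.771 × 10⁷ Pa
Substitute:
  T = (π × (2.771 × 10⁷) × 0.0555^3) / 2
  T = 7441 N·m
Final answer: T = 7441 N·m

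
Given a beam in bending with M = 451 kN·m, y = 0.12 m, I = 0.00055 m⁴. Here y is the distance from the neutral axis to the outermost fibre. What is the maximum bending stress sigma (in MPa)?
Model: a beam in bending, so sigma = (M·y) / I.
Convert to SI units:
  M = 451 kN·m = 451000 N·m
Substitute:
  sigma = (451000 × 0.12) / 0.00055
  sigma = 9.84 × 10⁷ Pa
Convert: sigma = 9.84 × 10⁷ Pa = 98.4 MPa
Final answer: sigma = 98.4 MPa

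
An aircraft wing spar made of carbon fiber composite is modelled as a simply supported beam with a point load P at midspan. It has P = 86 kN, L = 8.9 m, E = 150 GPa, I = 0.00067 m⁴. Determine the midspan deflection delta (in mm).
Model: a simply supported beam with a point load P at midspan, so delta = (P·L^3) / (48·E·I).
Convert to SI units:
  P = 86 kN = 86000 N
  E = 150 GPa = 1.5 × 10¹¹ Pa
Substitute:
  delta = (86000 × 8.9^3) / (48 × (1.5 × 10¹¹) × 0.00067)
  delta = 0.01257 m
Convert: delta = 0.01257 m = 12.57 mm
Final answer: delta = 12.57 mm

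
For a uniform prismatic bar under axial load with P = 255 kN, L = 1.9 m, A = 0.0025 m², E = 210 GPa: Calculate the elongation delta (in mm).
Model: a uniform prismatic bar under axial load, so delta = (P·L) / (A·E).
Convert to SI units:
  P = 255 kN = 255000 N
  E = 210 GPa = 2.1 × 10¹¹ Pa
Substitute:
  delta = (255000 × 1.9) / (0.0025 × (2.1 × 10¹¹))
  delta = 0.0009229 m
Convert: delta = 0.0009229 m = 0.9229 mm
Final answer: delta = 0.9229 mm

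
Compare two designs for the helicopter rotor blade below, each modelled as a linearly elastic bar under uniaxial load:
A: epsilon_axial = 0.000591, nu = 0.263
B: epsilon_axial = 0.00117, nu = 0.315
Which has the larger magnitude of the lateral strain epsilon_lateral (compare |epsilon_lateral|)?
Model: a linearly elastic bar under uniaxial load, so epsilon_lateral = -nu·epsilon_axial (SI units).
  A: epsilon_lateral = -(0.263 × 0.000591) = -0.0001554
  B: epsilon_lateral = -(0.315 × 0.00117) = -0.0003685
|epsilon_lateral|: A = 0.0001554, B = 0.0003685, so B is larger in magnitude.
Final answer: B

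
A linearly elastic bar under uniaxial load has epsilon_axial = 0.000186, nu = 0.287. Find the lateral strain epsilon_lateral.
Model: a linearly elastic bar under uniaxial load, so epsilon_lateral = -nu·epsilon_axial.
Substitute:
  epsilon_lateral = -(0.287 × 0.000186)
  epsilon_lateral = -5.338 × 10⁻⁵
Final answer: epsilon_lateral = -5.338 × 10⁻⁵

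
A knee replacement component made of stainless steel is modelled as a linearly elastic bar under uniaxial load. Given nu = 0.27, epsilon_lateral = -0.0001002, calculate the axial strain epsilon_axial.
Model: a linearly elastic bar under uniaxial load, so epsilon_lateral = -nu·epsilon_axial.
Solve for epsilon_axial: epsilon_axial = -epsilon_lateral / nu.
Substitute:
  epsilon_axial = -(-0.0001002) / 0.27
  epsilon_axial = 0.0003711
Final answer: epsilon_axial = 0.0003711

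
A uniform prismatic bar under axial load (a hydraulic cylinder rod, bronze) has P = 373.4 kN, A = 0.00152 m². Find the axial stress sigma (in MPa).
Model: a uniform prismatic bar under axial load, so sigma = P / A.
Convert to SI units:
  P = 373.4 kN = 373400 N
Substitute:
  sigma = 373400 / 0.00152
  sigma = 2.457 × 10⁸ Pa
Convert: sigma = 2.457 × 10⁸ Pa = 245.7 MPa
Final answer: sigma = 245.7 MPa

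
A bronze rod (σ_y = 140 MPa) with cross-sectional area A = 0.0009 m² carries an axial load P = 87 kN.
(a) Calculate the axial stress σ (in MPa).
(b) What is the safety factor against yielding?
(a) Axial stress σ = P/A. Convert P = 87 kN = 87000 N.
  σ = 87000 / 0.0009 = 9.667 × 10⁷ Pa = 96.67 MPa
(b) Safety factor SF = σ_y/σ = 140 / 96.67 = 1.448
Final answer: (a) σ = 96.67 MPa, (b) SF = 1.448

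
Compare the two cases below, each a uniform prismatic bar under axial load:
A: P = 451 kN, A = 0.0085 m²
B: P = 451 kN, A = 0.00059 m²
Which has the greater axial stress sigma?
Model: a uniform prismatic bar under axial load, so sigma = P / A (SI units).
  A: sigma = 451000 / 0.0085 = 5.306 × 10⁷ Pa = 53.06 MPa
  B: sigma = 451000 / 0.00059 = 7.644 × 10⁸ Pa = 764.4 MPa
764.4 MPa > 53.06 MPa, so B is larger.
Final answer: B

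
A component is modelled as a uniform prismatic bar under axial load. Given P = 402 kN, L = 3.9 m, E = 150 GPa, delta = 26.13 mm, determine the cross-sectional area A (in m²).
Model: a uniform prismatic bar under axial load, so delta = (P·L) / (A·E).
Solve for A: A = (P·L) / (delta·E).
Convert to SI units:
  P = 402 kN = 402000 N
  E = 150 GPa = 1.5 × 10¹¹ Pa
  delta = 26.13 mm = 0.02613 m
Substitute:
  A = (402000 × 3.9) / (0.02613 × (1.5 × 10¹¹))
  A = 0.0004 m²
Final answer: A = 0.0004 m²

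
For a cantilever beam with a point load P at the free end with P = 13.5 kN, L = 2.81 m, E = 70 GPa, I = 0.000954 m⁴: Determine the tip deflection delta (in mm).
Model: a cantilever beam with a point load P at the free end, so delta = (P·L^3) / (3·E·I).
Convert to SI units:
  P = 13.5 kN = 13500 N
  E = 70 GPa = 7 × 10¹⁰ Pa
Substitute:
  delta = (13500 × 2.81^3) / (3 × (7 × 10¹⁰) × 0.000954)
  delta = 0.001495 m
Convert: delta = 0.001495 m = 1.495 mm
Final answer: delta = 1.495 mm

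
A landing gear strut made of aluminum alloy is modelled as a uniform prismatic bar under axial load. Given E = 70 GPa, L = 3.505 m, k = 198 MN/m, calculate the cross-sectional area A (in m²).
Model: a uniform prismatic bar under axial load, so k = (A·E) / L.
Solve for A: A = (k·L) / E.
Convert to SI units:
  E = 70 GPa = 7 × 10¹⁰ Pa
  k = 198 MN/m = 1.98 × 10⁸ N/m
Substitute:
  A = ((1.98 × 10⁸) × 3.505) / (7 × 10¹⁰)
  A = 0.009914 m²
Final answer: A = 0.009914 m²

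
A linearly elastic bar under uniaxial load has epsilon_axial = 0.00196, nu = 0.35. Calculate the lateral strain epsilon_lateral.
Model: a linearly elastic bar under uniaxial load, so epsilon_lateral = -nu·epsilon_axial.
Substitute:
  epsilon_lateral = -(0.35 × 0.00196)
  epsilon_lateral = -0.000686
Final answer: epsilon_lateral = -0.000686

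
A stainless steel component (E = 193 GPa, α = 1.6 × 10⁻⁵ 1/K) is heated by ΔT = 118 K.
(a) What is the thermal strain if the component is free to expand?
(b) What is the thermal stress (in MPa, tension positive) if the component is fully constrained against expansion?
(a) Free thermal strain ε_th = α·ΔT = (1.6 × 10⁻⁵) × 118 = 0.001888
(b) Fully constrained, the expansion is suppressed, so σ = -E·α·ΔT. Convert E = 193 GPa = 1.93 × 10¹¹ Pa.
  σ = -(1.93 × 10¹¹) × (1.6 × 10⁻⁵) × 118 = -3.644 × 10⁸ Pa = -364.4 MPa (compressive)
Final answer: (a) ε_th = 0.001888, (b) σ = -364.4 MPa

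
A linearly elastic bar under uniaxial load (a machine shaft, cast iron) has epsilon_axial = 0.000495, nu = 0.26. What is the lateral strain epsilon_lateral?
Model: a linearly elastic bar under uniaxial load, so epsilon_lateral = -nu·epsilon_axial.
Substitute:
  epsilon_lateral = -(0.26 × 0.000495)
  epsilon_lateral = -0.0001287
Final answer: epsilon_lateral = -0.0001287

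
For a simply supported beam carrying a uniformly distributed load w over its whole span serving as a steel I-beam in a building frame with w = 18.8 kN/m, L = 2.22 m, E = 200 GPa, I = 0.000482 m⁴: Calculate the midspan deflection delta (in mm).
Model: a simply supported beam carrying a uniformly distributed load w over its whole span, so delta = (5·w·L^4) / (384·E·I).
Convert to SI units:
  w = 18.8 kN/m = 18800 N/m
  E = 200 GPa = 2 × 10¹¹ Pa
Substitute:
  delta = (5 × 18800 × 2.22^4) / (384 × (2 × 10¹¹) × 0.000482)
  delta = 6.168 × 10⁻⁵ m
Convert: delta = 6.168 × 10⁻⁵ m = 0.06168 mm
Final answer: delta = 0.06168 mm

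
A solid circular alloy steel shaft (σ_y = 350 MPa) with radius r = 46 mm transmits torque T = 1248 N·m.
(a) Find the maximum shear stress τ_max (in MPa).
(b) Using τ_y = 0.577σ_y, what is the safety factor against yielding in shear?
(a) For a solid circular shaft, τ_max = T·r/J with J = π·r^4/2, i.e. τ_max = 2·T / (π·r^3). Convert r = 46 mm = 0.046 m.
  τ_max = (2 × 1248) / (π × 0.046^3) = 8.162 × 10⁶ Pa = 8.162 MPa
(b) τ_y = 0.577 × 350 = 201.95 MPa
  SF = τ_y/τ_max = 201.95 / 8.162 = 24.74
Final answer: (a) τ_max = 8.162 MPa, (b) SF = 24.74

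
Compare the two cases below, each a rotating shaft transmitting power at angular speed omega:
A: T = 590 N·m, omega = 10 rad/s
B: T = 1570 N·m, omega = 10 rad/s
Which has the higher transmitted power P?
Model: a rotating shaft transmitting power at angular speed omega, so P = T·omega (SI units).
  A: P = 590 × 10 = 5900 W = 5.9 kW
  B: P = 1570 × 10 = 15700 W = 15.7 kW
15.7 kW > 5.9 kW, so B is larger.
Final answer: B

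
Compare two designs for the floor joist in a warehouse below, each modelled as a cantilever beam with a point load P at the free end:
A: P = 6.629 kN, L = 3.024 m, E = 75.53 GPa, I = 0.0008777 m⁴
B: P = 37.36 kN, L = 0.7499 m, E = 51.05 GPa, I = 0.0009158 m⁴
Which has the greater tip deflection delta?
Model: a cantilever beam with a point load P at the free end, so delta = (P·L^3) / (3·E·I) (SI units).
  A: delta = (6629 × 3.024^3) / (3 × (7.553 × 10¹⁰) × 0.0008777) = 0.0009217 m = 0.9217 mm
  B: delta = (37360 × 0.7499^3) / (3 × (5.105 × 10¹⁰) × 0.0009158) = 0.0001123 m = 0.1123 mm
0.9217 mm > 0.1123 mm, so A is larger.
Final answer: A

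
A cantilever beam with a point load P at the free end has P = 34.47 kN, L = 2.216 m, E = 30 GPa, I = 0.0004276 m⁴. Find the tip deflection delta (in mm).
Model: a cantilever beam with a point load P at the free end, so delta = (P·L^3) / (3·E·I).
Convert to SI units:
  P = 34.47 kN = 34470 N
  E = 30 GPa = 3 × 10¹⁰ Pa
Substitute:
  delta = (34470 × 2.216^3) / (3 × (3 × 10¹⁰) × 0.0004276)
  delta = 0.009747 m
Convert: delta = 0.009747 m = 9.747 mm
Final answer: delta = 9.747 mm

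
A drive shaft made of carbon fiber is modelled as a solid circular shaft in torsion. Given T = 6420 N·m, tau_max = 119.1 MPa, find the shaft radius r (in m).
Model: a solid circular shaft in torsion, so tau_max = (2·T) / (π·r^3).
Solve for r: r = ((2·T) / (π·tau_max))^(1/3).
Convert to SI units:
  tau_max = 119.1 MPa = 1.191 × 10⁸ Pa
Substitute:
  r = ((2 × 6420) / (π × (1.191 × 10⁸)))^(1/3)
  r = 0.0325 m
Final answer: r = 0.0325 m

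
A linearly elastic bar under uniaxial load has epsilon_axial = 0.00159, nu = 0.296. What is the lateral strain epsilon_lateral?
Model: a linearly elastic bar under uniaxial load, so epsilon_lateral = -nu·epsilon_axial.
Substitute:
  epsilon_lateral = -(0.296 × 0.00159)
  epsilon_lateral = -0.0004706
Final answer: epsilon_lateral = -0.0004706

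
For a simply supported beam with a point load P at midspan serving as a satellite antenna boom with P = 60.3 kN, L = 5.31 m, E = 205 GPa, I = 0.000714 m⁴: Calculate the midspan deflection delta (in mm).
Model: a simply supported beam with a point load P at midspan, so delta = (P·L^3) / (48·E·I).
Convert to SI units:
  P = 60.3 kN = 60300 N
  E = 205 GPa = 2.05 × 10¹¹ Pa
Substitute:
  delta = (60300 × 5.31^3) / (48 × (2.05 × 10¹¹) × 0.000714)
  delta = 0.001285 m
Convert: delta = 0.001285 m = 1.285 mm
Final answer: delta = 1.285 mm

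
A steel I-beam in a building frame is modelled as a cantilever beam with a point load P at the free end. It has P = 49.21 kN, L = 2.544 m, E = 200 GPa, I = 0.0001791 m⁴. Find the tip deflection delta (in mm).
Model: a cantilever beam with a point load P at the free end, so delta = (P·L^3) / (3·E·I).
Convert to SI units:
  P = 49.21 kN = 49210 N
  E = 200 GPa = 2 × 10¹¹ Pa
Substitute:
  delta = (49210 × 2.544^3) / (3 × (2 × 10¹¹) × 0.0001791)
  delta = 0.00754 m
Convert: delta = 0.00754 m = 7.54 mm
Final answer: delta = 7.54 mm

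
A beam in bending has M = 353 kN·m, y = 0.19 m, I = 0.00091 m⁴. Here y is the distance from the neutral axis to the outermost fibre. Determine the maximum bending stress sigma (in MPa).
Model: a beam in bending, so sigma = (M·y) / I.
Convert to SI units:
  M = 353 kN·m = 353000 N·m
Substitute:
  sigma = (353000 × 0.19) / 0.00091
  sigma = 7.37 × 10⁷ Pa
Convert: sigma = 7.37 × 10⁷ Pa = 73.7 MPa
Final answer: sigma = 73.7 MPa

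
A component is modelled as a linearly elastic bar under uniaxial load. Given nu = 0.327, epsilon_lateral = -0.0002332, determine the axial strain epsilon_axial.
Model: a linearly elastic bar under uniaxial load, so epsilon_lateral = -nu·epsilon_axial.
Solve for epsilon_axial: epsilon_axial = -epsilon_lateral / nu.
Substitute:
  epsilon_axial = -(-0.0002332) / 0.327
  epsilon_axial = 0.0007131
Final answer: epsilon_axial = 0.0007131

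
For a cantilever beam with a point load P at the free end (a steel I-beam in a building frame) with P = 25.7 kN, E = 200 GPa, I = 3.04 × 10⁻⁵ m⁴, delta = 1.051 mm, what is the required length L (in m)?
Model: a cantilever beam with a point load P at the free end, so delta = (P·L^3) / (3·E·I).
Solve for L: L = ((3·delta·E·I) / P)^(1/3).
Convert to SI units:
  P = 25.7 kN = 25700 N
  E = 200 GPa = 2 × 10¹¹ Pa
  delta = 1.051 mm = 0.001051 m
Substitute:
  L = ((3 × 0.001051 × (2 × 10¹¹) × (3.04 × 10⁻⁵)) / 25700)^(1/3)
  L = 0.9069 m
Final answer: L = 0.9069 m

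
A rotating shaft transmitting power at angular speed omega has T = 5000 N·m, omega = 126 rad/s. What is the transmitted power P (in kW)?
Model: a rotating shaft transmitting power at angular speed omega, so P = T·omega.
Substitute:
  P = 5000 × 126
  P = 630000 W
Convert: P = 630000 W = 630 kW
Final answer: P = 630 kW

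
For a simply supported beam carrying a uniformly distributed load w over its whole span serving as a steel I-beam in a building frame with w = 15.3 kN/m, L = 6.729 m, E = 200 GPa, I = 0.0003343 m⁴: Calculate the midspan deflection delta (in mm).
Model: a simply supported beam carrying a uniformly distributed load w over its whole span, so delta = (5·w·L^4) / (384·E·I).
Convert to SI units:
  w = 15.3 kN/m = 15300 N/m
  E = 200 GPa = 2 × 10¹¹ Pa
Substitute:
  delta = (5 × 15300 × 6.729^4) / (384 × (2 × 10¹¹) × 0.0003343)
  delta = 0.006109 m
Convert: delta = 0.006109 m = 6.109 mm
Final answer: delta = 6.109 mm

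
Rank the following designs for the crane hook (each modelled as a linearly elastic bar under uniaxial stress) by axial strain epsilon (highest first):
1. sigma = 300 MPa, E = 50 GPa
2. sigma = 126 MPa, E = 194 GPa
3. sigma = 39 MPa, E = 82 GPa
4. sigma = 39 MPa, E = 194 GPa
Model: a linearly elastic bar under uniaxial stress, so epsilon = sigma / E (SI units).
  Case 1: epsilon = (3 × 10⁸) / (5 × 10¹⁰) = 0.006
  Case 2: epsilon = (1.26 × 10⁸) / (1.94 × 10¹¹) = 0.0006495
  Case 3: epsilon = (3.9 × 10⁷) / (8.2 × 10¹⁰) = 0.0004756
  Case 4: epsilon = (3.9 × 10⁷) / (1.94 × 10¹¹) = 0.000201
Ordering: 0.006 (case 1) > 0.0006495 (case 2) > 0.0004756 (case 3) > 0.000201 (case 4)
Final answer: 1, 2, 3, 4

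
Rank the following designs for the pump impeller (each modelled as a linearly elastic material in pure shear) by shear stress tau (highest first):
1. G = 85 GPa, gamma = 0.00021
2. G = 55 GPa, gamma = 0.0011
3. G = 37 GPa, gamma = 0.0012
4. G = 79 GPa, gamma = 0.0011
Model: a linearly elastic material in pure shear, so tau = G·gamma (SI units).
  Case 1: tau = (8.5 × 10¹⁰) × 0.00021 = 1.785 × 10⁷ Pa = 17.85 MPa
  Case 2: tau = (5.5 × 10¹⁰) × 0.0011 = 6.05 × 10⁷ Pa = 60.5 MPa
  Case 3: tau = (3.7 × 10¹⁰) × 0.0012 = 4.44 × 10⁷ Pa = 44.4 MPa
  Case 4: tau = (7.9 × 10¹⁰) × 0.0011 = 8.69 × 10⁷ Pa = 86.9 MPa
Ordering: 86.9 MPa (case 4) > 60.5 MPa (case 2) > 44.4 MPa (case 3) > 17.85 MPa (case 1)
Final answer: 4, 2, 3, 1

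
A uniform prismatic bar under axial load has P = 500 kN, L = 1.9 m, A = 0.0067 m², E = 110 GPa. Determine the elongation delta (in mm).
Model: a uniform prismatic bar under axial load, so delta = (P·L) / (A·E).
Convert to SI units:
  P = 500 kN = 500000 N
  E = 110 GPa = 1.1 × 10¹¹ Pa
Substitute:
  delta = (500000 × 1.9) / (0.0067 × (1.1 × 10¹¹))
  delta = 0.001289 m
Convert: delta = 0.001289 m = 1.289 mm
Final answer: delta = 1.289 mm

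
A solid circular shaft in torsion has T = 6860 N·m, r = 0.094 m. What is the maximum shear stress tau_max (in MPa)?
Model: a solid circular shaft in torsion, so tau_max = (2·T) / (π·r^3).
Substitute:
  tau_max = (2 × 6860) / (π × 0.094^3)
  tau_max = 5.258 × 10⁶ Pa
Convert: tau_max = 5.258 × 10⁶ Pa = 5.258 MPa
Final answer: tau_max = 5.258 MPa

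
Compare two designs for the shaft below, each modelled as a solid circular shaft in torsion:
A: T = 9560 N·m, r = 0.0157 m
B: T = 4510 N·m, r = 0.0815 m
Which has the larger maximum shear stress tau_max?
Model: a solid circular shaft in torsion, so tau_max = (2·T) / (π·r^3) (SI units).
  A: tau_max = (2 × 9560) / (π × 0.0157^3) = 1.573 × 10⁹ Pa = 1573 MPa
  B: tau_max = (2 × 4510) / (π × 0.0815^3) = 5.304 × 10⁶ Pa = 5.304 MPa
1573 MPa > 5.304 MPa, so A is larger.
Final answer: A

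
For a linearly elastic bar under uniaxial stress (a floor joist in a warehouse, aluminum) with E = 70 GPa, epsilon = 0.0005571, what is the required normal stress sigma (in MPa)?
Model: a linearly elastic bar under uniaxial stress, so epsilon = sigma / E.
Solve for sigma: sigma = epsilon·E.
Convert to SI units:
  E = 70 GPa = 7 × 10¹⁰ Pa
Substitute:
  sigma = 0.0005571 × (7 × 10¹⁰)
  sigma = 3.9 × 10⁷ Pa
Convert: sigma = 3.9 × 10⁷ Pa = 39 MPa
Final answer: sigma = 39 MPa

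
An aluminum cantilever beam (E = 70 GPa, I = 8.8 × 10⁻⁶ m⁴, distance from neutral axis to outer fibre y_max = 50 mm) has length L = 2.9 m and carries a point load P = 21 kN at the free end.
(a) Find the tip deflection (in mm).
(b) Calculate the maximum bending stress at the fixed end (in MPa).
(a) Tip deflection of a cantilever with an end point load: δ = P·L^3 / (3·E·I). Convert P = 21 kN = 21000 N, E = 70 GPa = 7 × 10¹⁰ Pa.
  δ = (21000 × 2.9^3) / (3 × (7 × 10¹⁰) × (8.8 × 10⁻⁶)) = 0.2771 m = 277.1 mm
(b) Maximum bending moment at the fixed end: M = P·L = 21000 × 2.9 = 60900 N·m. Convert y_max = 50 mm = 0.05 m.
  σ = M·y_max / I = (60900 × 0.05) / (8.8 × 10⁻⁶) = 3.46 × 10⁸ Pa = 346 MPa
Final answer: (a) δ = 277.1 mm, (b) σ = 346 MPa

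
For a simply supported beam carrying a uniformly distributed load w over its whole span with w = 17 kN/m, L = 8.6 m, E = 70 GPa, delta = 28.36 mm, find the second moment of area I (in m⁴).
Model: a simply supported beam carrying a uniformly distributed load w over its whole span, so delta = (5·w·L^4) / (384·E·I).
Solve for I: I = (5·w·L^4) / (384·delta·E).
Convert to SI units:
  w = 17 kN/m = 17000 N/m
  E = 70 GPa = 7 × 10¹⁰ Pa
  delta = 28.36 mm = 0.02836 m
Substitute:
  I = (5 × 17000 × 8.6^4) / (384 × 0.02836 × (7 × 10¹⁰))
  I = 0.0006099 m⁴
Final answer: I = 0.0006099 m⁴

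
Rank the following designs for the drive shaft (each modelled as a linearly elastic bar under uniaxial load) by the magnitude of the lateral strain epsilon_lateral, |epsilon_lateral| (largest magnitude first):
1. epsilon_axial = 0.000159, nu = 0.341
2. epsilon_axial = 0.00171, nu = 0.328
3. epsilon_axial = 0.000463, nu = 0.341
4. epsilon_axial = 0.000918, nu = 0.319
Model: a linearly elastic bar under uniaxial load, so epsilon_lateral = -nu·epsilon_axial (SI units).
  Case 1: epsilon_lateral = -(0.341 × 0.000159) = -5.422 × 10⁻⁵
  Case 2: epsilon_lateral = -(0.328 × 0.00171) = -0.0005609
  Case 3: epsilon_lateral = -(0.341 × 0.000463) = -0.0001579
  Case 4: epsilon_lateral = -(0.319 × 0.000918) = -0.0002928
Ordering by |epsilon_lateral|: 0.0005609 (case 2) > 0.0002928 (case 4) > 0.0001579 (case 3) > 5.422 × 10⁻⁵ (case 1)
Final answer: 2, 4, 3, 1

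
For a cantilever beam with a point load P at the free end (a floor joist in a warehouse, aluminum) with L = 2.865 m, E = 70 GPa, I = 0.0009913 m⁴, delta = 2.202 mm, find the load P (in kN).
Model: a cantilever beam with a point load P at the free end, so delta = (P·L^3) / (3·E·I).
Solve for P: P = (3·delta·E·I) / L^3.
Convert to SI units:
  E = 70 GPa = 7 × 10¹⁰ Pa
  delta = 2.202 mm = 0.002202 m
Substitute:
  P = (3 × 0.002202 × (7 × 10¹⁰) × 0.0009913) / 2.865^3
  P = 19490 N
Convert: P = 19490 N = 19.49 kN
Final answer: P = 19.49 kN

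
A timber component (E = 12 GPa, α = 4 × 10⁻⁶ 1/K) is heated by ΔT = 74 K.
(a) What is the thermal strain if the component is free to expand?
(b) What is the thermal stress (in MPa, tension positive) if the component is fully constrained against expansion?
(a) Free thermal strain ε_th = α·ΔT = (4 × 10⁻⁶) × 74 = 0.000296
(b) Fully constrained, the expansion is suppressed, so σ = -E·α·ΔT. Convert E = 12 GPa = 1.2 × 10¹⁰ Pa.
  σ = -(1.2 × 10¹⁰) × (4 × 10⁻⁶) × 74 = -3.552 × 10⁶ Pa = -3.552 MPa (compressive)
Final answer: (a) ε_th = 0.000296, (b) σ = -3.552 MPa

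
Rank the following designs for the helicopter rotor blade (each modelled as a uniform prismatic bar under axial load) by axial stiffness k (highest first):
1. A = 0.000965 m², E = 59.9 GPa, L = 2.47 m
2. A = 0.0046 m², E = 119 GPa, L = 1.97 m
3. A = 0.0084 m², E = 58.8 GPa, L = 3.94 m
Model: a uniform prismatic bar under axial load, so k = (A·E) / L (SI units).
  Case 1: k = (0.000965 × (5.99 × 10¹⁰)) / 2.47 = 2.34 × 10⁷ N/m = 23.4 MN/m
  Case 2: k = (0.0046 × (1.19 × 10¹¹)) / 1.97 = 2.779 × 10⁸ N/m = 277.9 MN/m
  Case 3: k = (0.0084 × (5.88 × 10¹⁰)) / 3.94 = 1.254 × 10⁸ N/m = 125.4 MN/m
Ordering: 277.9 MN/m (case 2) > 125.4 MN/m (case 3) > 23.4 MN/m (case 1)
Final answer: 2, 3, 1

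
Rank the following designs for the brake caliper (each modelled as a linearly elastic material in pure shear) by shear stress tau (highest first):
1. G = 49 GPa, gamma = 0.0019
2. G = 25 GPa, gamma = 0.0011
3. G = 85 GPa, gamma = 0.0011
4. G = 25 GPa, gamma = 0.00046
Model: a linearly elastic material in pure shear, so tau = G·gamma (SI units).
  Case 1: tau = (4.9 × 10¹⁰) × 0.0019 = 9.31 × 10⁷ Pa = 93.1 MPa
  Case 2: tau = (2.5 × 10¹⁰) × 0.0011 = 2.75 × 10⁷ Pa = 27.5 MPa
  Case 3: tau = (8.5 × 10¹⁰) × 0.0011 = 9.35 × 10⁷ Pa = 93.5 MPa
  Case 4: tau = (2.5 × 10¹⁰) × 0.00046 = 1.15 × 10⁷ Pa = 11.5 MPa
Ordering: 93.5 MPa (case 3) > 93.1 MPa (case 1) > 27.5 MPa (case 2) > 11.5 MPa (case 4)
Final answer: 3, 1, 2, 4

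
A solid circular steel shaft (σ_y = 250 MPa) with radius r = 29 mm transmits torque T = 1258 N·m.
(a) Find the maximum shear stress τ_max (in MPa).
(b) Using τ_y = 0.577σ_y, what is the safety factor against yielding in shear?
(a) For a solid circular shaft, τ_max = T·r/J with J = π·r^4/2, i.e. τ_max = 2·T / (π·r^3). Convert r = 29 mm = 0.029 m.
  τ_max = (2 × 1258) / (π × 0.029^3) = 3.284 × 10⁷ Pa = 32.84 MPa
(b) τ_y = 0.577 × 250 = 144.25 MPa
  SF = τ_y/τ_max = 144.25 / 32.84 = 4.393
Final answer: (a) τ_max = 32.84 MPa, (b) SF = 4.393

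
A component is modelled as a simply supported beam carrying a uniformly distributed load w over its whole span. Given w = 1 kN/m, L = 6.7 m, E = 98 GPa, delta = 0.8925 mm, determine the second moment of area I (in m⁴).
Model: a simply supported beam carrying a uniformly distributed load w over its whole span, so delta = (5·w·L^4) / (384·E·I).
Solve for I: I = (5·w·L^4) / (384·delta·E).
Convert to SI units:
  w = 1 kN/m = 1000 N/m
  E = 98 GPa = 9.8 × 10¹⁰ Pa
  delta = 0.8925 mm = 0.0008925 m
Substitute:
  I = (5 × 1000 × 6.7^4) / (384 × 0.0008925 × (9.8 × 10¹⁰))
  I = 0.0003 m⁴
Final answer: I = 0.0003 m⁴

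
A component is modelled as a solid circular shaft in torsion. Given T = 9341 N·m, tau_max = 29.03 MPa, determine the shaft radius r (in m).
Model: a solid circular shaft in torsion, so tau_max = (2·T) / (π·r^3).
Solve for r: r = ((2·T) / (π·tau_max))^(1/3).
Convert to SI units:
  tau_max = 29.03 MPa = 2.903 × 10⁷ Pa
Substitute:
  r = ((2 × 9341) / (π × (2.903 × 10⁷)))^(1/3)
  r = 0.05895 m
Final answer: r = 0.05895 m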